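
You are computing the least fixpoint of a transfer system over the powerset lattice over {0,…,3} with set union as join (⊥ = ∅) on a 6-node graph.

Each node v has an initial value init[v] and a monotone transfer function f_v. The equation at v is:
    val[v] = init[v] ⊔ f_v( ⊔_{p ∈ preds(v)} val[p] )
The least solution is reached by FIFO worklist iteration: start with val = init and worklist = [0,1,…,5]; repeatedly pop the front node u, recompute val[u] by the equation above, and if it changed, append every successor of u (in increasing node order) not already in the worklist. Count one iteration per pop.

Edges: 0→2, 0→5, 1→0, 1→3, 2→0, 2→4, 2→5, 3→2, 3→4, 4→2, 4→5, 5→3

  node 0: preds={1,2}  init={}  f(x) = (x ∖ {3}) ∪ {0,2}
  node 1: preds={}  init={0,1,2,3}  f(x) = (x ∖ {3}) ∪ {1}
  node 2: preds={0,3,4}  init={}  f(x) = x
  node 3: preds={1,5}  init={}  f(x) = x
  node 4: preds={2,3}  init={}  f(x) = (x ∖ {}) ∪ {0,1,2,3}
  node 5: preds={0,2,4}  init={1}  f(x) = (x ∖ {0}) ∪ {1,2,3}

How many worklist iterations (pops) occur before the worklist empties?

Worklist (12 pops):
  #1 pop 0: in={0,1,2,3} → {0,1,2} (was {}); enqueue []
  #2 pop 1: in={} → {0,1,2,3} (no change)
  #3 pop 2: in={0,1,2} → {0,1,2} (was {}); enqueue [0]
  #4 pop 3: in={0,1,2,3} → {0,1,2,3} (was {}); enqueue [2]
  #5 pop 4: in={0,1,2,3} → {0,1,2,3} (was {}); enqueue []
  #6 pop 5: in={0,1,2,3} → {1,2,3} (was {1}); enqueue [3]
  #7 pop 0: in={0,1,2,3} → {0,1,2} (no change)
  #8 pop 2: in={0,1,2,3} → {0,1,2,3} (was {0,1,2}); enqueue [0,4,5]
  #9 pop 3: in={0,1,2,3} → {0,1,2,3} (no change)
  #10 pop 0: in={0,1,2,3} → {0,1,2} (no change)
  #11 pop 4: in={0,1,2,3} → {0,1,2,3} (no change)
  #12 pop 5: in={0,1,2,3} → {1,2,3} (no change)

Fixpoint:
  val[0] = {0,1,2}
  val[1] = {0,1,2,3}
  val[2] = {0,1,2,3}
  val[3] = {0,1,2,3}
  val[4] = {0,1,2,3}
  val[5] = {1,2,3}

12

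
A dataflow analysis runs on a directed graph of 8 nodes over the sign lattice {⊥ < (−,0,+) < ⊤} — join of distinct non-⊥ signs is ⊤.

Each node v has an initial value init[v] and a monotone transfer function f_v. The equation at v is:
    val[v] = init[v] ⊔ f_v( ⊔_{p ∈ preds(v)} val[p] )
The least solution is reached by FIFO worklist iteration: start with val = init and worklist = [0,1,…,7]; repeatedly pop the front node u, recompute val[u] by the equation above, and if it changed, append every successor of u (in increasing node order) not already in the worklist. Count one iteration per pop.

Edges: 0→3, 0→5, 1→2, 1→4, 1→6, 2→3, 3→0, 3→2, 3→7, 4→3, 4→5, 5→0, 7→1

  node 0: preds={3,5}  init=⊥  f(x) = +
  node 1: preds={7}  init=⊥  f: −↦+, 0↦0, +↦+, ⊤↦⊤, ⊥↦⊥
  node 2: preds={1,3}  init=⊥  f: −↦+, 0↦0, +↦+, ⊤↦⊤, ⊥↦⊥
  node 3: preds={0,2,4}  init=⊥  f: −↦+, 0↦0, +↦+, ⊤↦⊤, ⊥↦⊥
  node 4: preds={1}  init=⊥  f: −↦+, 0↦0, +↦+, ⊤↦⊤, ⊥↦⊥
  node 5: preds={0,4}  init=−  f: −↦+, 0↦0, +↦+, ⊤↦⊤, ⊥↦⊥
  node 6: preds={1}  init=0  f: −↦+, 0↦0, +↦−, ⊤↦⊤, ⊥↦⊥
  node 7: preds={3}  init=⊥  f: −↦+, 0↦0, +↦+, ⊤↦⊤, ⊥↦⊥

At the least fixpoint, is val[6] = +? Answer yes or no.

no

Worklist (17 pops):
  #1 pop 0: in=− → + (was ⊥); enqueue []
  #2 pop 1: in=⊥ → ⊥ (no change)
  #3 pop 2: in=⊥ → ⊥ (no change)
  #4 pop 3: in=+ → + (was ⊥); enqueue [0,2]
  #5 pop 4: in=⊥ → ⊥ (no change)
  #6 pop 5: in=+ → ⊤ (was −); enqueue []
  #7 pop 6: in=⊥ → 0 (no change)
  #8 pop 7: in=+ → + (was ⊥); enqueue [1]
  #9 pop 0: in=⊤ → + (no change)
  #10 pop 2: in=+ → + (was ⊥); enqueue [3]
  #11 pop 1: in=+ → + (was ⊥); enqueue [2,4,6]
  #12 pop 3: in=+ → + (no change)
  #13 pop 2: in=+ → + (no change)
  #14 pop 4: in=+ → + (was ⊥); enqueue [3,5]
  #15 pop 6: in=+ → ⊤ (was 0); enqueue []
  #16 pop 3: in=+ → + (no change)
  #17 pop 5: in=+ → ⊤ (no change)

Fixpoint:
  val[0] = +
  val[1] = +
  val[2] = +
  val[3] = +
  val[4] = +
  val[5] = ⊤
  val[6] = ⊤
  val[7] = +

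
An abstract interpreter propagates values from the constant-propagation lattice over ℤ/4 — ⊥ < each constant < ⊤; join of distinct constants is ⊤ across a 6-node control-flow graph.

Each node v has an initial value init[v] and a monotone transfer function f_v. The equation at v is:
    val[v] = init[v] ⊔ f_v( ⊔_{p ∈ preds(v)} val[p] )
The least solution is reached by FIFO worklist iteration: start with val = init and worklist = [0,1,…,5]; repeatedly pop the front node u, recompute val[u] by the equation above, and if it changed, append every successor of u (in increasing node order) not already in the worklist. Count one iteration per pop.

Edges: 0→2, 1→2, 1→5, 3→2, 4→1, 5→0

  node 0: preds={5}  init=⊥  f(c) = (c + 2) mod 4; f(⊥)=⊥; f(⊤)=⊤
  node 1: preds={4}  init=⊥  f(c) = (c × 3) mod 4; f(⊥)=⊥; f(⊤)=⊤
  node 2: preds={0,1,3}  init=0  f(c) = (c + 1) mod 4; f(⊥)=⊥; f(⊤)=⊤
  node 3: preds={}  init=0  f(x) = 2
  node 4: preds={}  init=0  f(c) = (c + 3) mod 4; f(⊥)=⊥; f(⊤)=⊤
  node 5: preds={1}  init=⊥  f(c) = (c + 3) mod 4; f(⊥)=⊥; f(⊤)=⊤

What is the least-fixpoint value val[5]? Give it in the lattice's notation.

3

Worklist (9 pops):
  #1 pop 0: in=⊥ → ⊥ (no change)
  #2 pop 1: in=0 → 0 (was ⊥); enqueue []
  #3 pop 2: in=0 → ⊤ (was 0); enqueue []
  #4 pop 3: in=⊥ → ⊤ (was 0); enqueue [2]
  #5 pop 4: in=⊥ → 0 (no change)
  #6 pop 5: in=0 → 3 (was ⊥); enqueue [0]
  #7 pop 2: in=⊤ → ⊤ (no change)
  #8 pop 0: in=3 → 1 (was ⊥); enqueue [2]
  #9 pop 2: in=⊤ → ⊤ (no change)

Fixpoint:
  val[0] = 1
  val[1] = 0
  val[2] = ⊤
  val[3] = ⊤
  val[4] = 0
  val[5] = 3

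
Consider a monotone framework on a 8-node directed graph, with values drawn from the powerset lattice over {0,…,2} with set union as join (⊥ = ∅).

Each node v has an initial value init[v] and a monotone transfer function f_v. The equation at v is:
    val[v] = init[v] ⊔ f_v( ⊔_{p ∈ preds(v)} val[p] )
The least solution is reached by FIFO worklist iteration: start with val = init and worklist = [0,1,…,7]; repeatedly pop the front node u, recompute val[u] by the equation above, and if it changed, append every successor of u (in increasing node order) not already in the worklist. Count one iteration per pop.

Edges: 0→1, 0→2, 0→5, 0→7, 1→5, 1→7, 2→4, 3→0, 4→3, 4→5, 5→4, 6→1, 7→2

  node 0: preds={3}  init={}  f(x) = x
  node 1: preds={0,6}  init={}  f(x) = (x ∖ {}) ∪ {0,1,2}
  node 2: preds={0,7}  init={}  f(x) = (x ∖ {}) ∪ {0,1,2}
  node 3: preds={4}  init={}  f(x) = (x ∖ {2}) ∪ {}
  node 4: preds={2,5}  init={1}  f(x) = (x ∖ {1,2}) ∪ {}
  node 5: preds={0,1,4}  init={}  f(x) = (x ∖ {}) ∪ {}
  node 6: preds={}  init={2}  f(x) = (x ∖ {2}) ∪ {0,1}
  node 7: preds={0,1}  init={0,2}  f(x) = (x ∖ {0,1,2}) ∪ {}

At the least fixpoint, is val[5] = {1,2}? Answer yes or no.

Iteration log — 20 steps:
  step 1. node 0  ⊔preds={}  new={}  stable
  step 2. node 1  ⊔preds={2}  new={0,1,2}  old={}  +wl: 
  step 3. node 2  ⊔preds={0,2}  new={0,1,2}  old={}  +wl: 
  step 4. node 3  ⊔preds={1}  new={1}  old={}  +wl: 0
  step 5. node 4  ⊔preds={0,1,2}  new={0,1}  old={1}  +wl: 3
  step 6. node 5  ⊔preds={0,1,2}  new={0,1,2}  old={}  +wl: 4
  step 7. node 6  ⊔preds={}  new={0,1,2}  old={2}  +wl: 1
  step 8. node 7  ⊔preds={0,1,2}  new={0,2}  stable
  step 9. node 0  ⊔preds={1}  new={1}  old={}  +wl: 2,5,7
  step 10. node 3  ⊔preds={0,1}  new={0,1}  old={1}  +wl: 0
  step 11. node 4  ⊔preds={0,1,2}  new={0,1}  stable
  step 12. node 1  ⊔preds={0,1,2}  new={0,1,2}  stable
  step 13. node 2  ⊔preds={0,1,2}  new={0,1,2}  stable
  step 14. node 5  ⊔preds={0,1,2}  new={0,1,2}  stable
  step 15. node 7  ⊔preds={0,1,2}  new={0,2}  stable
  step 16. node 0  ⊔preds={0,1}  new={0,1}  old={1}  +wl: 1,2,5,7
  step 17. node 1  ⊔preds={0,1,2}  new={0,1,2}  stable
  step 18. node 2  ⊔preds={0,1,2}  new={0,1,2}  stable
  step 19. node 5  ⊔preds={0,1,2}  new={0,1,2}  stable
  step 20. node 7  ⊔preds={0,1,2}  new={0,2}  stable

Least fixpoint reached:
  node 0: {0,1}
  node 1: {0,1,2}
  node 2: {0,1,2}
  node 3: {0,1}
  node 4: {0,1}
  node 5: {0,1,2}
  node 6: {0,1,2}
  node 7: {0,2}

no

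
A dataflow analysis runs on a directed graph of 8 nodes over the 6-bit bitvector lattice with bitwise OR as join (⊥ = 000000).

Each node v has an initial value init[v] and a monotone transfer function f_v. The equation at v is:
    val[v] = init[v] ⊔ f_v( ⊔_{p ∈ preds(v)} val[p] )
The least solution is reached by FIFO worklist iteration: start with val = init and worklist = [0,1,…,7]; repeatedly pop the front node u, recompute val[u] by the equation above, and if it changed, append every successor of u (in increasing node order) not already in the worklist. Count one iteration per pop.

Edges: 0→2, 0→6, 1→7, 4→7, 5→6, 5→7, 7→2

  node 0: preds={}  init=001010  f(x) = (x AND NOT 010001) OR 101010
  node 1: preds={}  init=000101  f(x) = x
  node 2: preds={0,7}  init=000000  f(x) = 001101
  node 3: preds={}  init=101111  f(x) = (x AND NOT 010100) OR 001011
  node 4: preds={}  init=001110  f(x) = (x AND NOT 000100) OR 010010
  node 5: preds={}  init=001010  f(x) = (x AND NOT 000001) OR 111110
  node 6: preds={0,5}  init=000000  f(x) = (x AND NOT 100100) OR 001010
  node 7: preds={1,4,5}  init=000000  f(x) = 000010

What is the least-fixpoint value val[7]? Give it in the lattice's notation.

Trace (9 dequeues):
  [1] u=0 | in 000000 | out 101010 | prev 001010 | push {}
  [2] u=1 | in 000000 | out 000101 | ==
  [3] u=2 | in 101010 | out 001101 | prev 000000 | push {}
  [4] u=3 | in 000000 | out 101111 | ==
  [5] u=4 | in 000000 | out 011110 | prev 001110 | push {}
  [6] u=5 | in 000000 | out 111110 | prev 001010 | push {}
  [7] u=6 | in 111110 | out 011010 | prev 000000 | push {}
  [8] u=7 | in 111111 | out 000010 | prev 000000 | push {2}
  [9] u=2 | in 101010 | out 001101 | ==

Converged values:
  [0] 101010
  [1] 000101
  [2] 001101
  [3] 101111
  [4] 011110
  [5] 111110
  [6] 011010
  [7] 000010

000010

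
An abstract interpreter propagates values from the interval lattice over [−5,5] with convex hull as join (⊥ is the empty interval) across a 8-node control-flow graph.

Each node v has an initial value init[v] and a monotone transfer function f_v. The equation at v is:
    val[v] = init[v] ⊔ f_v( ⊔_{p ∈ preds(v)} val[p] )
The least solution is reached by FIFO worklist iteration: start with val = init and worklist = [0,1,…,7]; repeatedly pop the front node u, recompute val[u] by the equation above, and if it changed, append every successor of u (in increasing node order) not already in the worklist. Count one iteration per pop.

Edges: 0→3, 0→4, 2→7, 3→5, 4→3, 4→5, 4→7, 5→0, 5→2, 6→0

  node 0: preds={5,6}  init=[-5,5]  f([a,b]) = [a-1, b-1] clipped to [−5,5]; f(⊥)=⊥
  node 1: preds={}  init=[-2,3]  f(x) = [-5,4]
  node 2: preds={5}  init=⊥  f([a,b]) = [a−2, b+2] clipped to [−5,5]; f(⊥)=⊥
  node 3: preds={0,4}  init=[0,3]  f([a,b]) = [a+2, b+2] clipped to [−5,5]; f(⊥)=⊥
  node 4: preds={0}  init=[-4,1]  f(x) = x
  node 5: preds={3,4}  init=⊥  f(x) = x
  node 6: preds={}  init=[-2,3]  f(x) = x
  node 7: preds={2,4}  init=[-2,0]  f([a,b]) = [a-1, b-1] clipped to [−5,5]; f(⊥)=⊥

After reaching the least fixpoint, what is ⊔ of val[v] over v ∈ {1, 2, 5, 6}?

[-5,5]

Trace (12 dequeues):
  [1] u=0 | in [-2,3] | out [-5,5] | ==
  [2] u=1 | in ⊥ | out [-5,4] | prev [-2,3] | push {}
  [3] u=2 | in ⊥ | out ⊥ | ==
  [4] u=3 | in [-5,5] | out [-3,5] | prev [0,3] | push {}
  [5] u=4 | in [-5,5] | out [-5,5] | prev [-4,1] | push {3}
  [6] u=5 | in [-5,5] | out [-5,5] | prev ⊥ | push {0,2}
  [7] u=6 | in ⊥ | out [-2,3] | ==
  [8] u=7 | in [-5,5] | out [-5,4] | prev [-2,0] | push {}
  [9] u=3 | in [-5,5] | out [-3,5] | ==
  [10] u=0 | in [-5,5] | out [-5,5] | ==
  [11] u=2 | in [-5,5] | out [-5,5] | prev ⊥ | push {7}
  [12] u=7 | in [-5,5] | out [-5,4] | ==

Converged values:
  [0] [-5,5]
  [1] [-5,4]
  [2] [-5,5]
  [3] [-3,5]
  [4] [-5,5]
  [5] [-5,5]
  [6] [-2,3]
  [7] [-5,4]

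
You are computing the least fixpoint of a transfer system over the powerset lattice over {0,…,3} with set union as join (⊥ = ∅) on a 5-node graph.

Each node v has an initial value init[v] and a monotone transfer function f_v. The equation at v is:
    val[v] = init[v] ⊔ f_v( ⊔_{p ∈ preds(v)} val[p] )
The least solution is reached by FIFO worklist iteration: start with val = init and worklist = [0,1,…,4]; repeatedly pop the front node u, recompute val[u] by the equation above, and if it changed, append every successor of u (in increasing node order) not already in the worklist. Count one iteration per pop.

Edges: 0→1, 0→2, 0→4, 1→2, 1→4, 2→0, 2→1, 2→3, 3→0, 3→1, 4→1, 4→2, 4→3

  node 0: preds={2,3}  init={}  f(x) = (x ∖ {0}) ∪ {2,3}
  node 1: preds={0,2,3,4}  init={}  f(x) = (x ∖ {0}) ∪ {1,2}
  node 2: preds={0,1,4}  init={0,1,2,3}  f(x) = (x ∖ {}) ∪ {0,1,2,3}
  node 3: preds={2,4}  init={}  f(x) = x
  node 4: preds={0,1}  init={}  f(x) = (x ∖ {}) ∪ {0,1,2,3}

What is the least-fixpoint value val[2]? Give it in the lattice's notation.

{0,1,2,3}

Worklist (9 pops):
  #1 pop 0: in={0,1,2,3} → {1,2,3} (was {}); enqueue []
  #2 pop 1: in={0,1,2,3} → {1,2,3} (was {}); enqueue []
  #3 pop 2: in={1,2,3} → {0,1,2,3} (no change)
  #4 pop 3: in={0,1,2,3} → {0,1,2,3} (was {}); enqueue [0,1]
  #5 pop 4: in={1,2,3} → {0,1,2,3} (was {}); enqueue [2,3]
  #6 pop 0: in={0,1,2,3} → {1,2,3} (no change)
  #7 pop 1: in={0,1,2,3} → {1,2,3} (no change)
  #8 pop 2: in={0,1,2,3} → {0,1,2,3} (no change)
  #9 pop 3: in={0,1,2,3} → {0,1,2,3} (no change)

Fixpoint:
  val[0] = {1,2,3}
  val[1] = {1,2,3}
  val[2] = {0,1,2,3}
  val[3] = {0,1,2,3}
  val[4] = {0,1,2,3}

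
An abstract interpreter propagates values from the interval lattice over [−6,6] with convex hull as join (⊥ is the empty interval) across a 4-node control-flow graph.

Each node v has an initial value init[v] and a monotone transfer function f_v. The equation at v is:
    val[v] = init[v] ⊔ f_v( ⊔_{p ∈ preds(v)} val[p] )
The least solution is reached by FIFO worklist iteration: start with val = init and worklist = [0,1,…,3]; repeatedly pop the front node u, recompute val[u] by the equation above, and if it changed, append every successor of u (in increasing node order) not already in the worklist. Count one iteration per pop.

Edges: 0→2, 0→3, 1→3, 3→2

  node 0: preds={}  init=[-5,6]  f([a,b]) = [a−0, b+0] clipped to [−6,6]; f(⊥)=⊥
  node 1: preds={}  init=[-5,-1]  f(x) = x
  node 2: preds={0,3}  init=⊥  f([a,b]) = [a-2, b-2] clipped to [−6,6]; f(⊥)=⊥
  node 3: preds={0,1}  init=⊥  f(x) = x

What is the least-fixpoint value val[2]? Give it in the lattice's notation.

[-6,4]

Iteration log — 5 steps:
  step 1. node 0  ⊔preds=⊥  new=[-5,6]  stable
  step 2. node 1  ⊔preds=⊥  new=[-5,-1]  stable
  step 3. node 2  ⊔preds=[-5,6]  new=[-6,4]  old=⊥  +wl: 
  step 4. node 3  ⊔preds=[-5,6]  new=[-5,6]  old=⊥  +wl: 2
  step 5. node 2  ⊔preds=[-5,6]  new=[-6,4]  stable

Least fixpoint reached:
  node 0: [-5,6]
  node 1: [-5,-1]
  node 2: [-6,4]
  node 3: [-5,6]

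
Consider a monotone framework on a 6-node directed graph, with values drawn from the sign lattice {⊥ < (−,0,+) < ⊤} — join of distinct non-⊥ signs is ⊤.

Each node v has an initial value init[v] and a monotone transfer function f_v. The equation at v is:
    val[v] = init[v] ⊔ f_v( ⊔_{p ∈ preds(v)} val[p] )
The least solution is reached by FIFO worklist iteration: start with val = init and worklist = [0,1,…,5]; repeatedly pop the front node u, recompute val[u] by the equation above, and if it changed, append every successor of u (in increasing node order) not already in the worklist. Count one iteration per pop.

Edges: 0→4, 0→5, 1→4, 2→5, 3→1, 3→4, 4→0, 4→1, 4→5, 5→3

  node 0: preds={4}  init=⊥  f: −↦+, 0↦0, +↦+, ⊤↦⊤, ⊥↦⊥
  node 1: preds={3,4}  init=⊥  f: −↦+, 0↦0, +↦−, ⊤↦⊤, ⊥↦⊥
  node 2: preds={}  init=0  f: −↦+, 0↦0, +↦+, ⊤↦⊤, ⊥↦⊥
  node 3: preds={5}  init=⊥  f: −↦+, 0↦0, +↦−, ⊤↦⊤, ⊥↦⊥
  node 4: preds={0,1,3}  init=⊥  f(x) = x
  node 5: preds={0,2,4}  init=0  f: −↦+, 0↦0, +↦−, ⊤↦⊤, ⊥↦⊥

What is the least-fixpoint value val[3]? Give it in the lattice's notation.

Trace (10 dequeues):
  [1] u=0 | in ⊥ | out ⊥ | ==
  [2] u=1 | in ⊥ | out ⊥ | ==
  [3] u=2 | in ⊥ | out 0 | ==
  [4] u=3 | in 0 | out 0 | prev ⊥ | push {1}
  [5] u=4 | in 0 | out 0 | prev ⊥ | push {0}
  [6] u=5 | in 0 | out 0 | ==
  [7] u=1 | in 0 | out 0 | prev ⊥ | push {4}
  [8] u=0 | in 0 | out 0 | prev ⊥ | push {5}
  [9] u=4 | in 0 | out 0 | ==
  [10] u=5 | in 0 | out 0 | ==

Converged values:
  [0] 0
  [1] 0
  [2] 0
  [3] 0
  [4] 0
  [5] 0

0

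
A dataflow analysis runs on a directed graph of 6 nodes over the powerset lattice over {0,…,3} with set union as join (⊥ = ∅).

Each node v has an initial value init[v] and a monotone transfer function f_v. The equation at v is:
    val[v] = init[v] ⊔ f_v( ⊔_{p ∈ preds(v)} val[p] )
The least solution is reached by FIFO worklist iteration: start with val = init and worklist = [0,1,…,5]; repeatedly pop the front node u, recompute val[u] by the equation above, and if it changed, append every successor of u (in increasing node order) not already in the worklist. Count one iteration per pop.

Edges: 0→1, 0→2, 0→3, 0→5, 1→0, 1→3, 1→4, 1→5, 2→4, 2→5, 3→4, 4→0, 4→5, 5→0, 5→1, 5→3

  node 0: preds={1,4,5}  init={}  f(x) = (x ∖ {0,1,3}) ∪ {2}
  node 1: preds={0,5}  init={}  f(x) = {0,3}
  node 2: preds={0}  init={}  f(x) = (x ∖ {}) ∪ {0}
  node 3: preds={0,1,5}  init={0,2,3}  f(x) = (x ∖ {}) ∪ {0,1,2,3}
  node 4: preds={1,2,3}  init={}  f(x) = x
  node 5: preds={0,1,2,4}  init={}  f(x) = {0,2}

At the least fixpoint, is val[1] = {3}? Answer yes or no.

Worklist (9 pops):
  #1 pop 0: in={} → {2} (was {}); enqueue []
  #2 pop 1: in={2} → {0,3} (was {}); enqueue [0]
  #3 pop 2: in={2} → {0,2} (was {}); enqueue []
  #4 pop 3: in={0,2,3} → {0,1,2,3} (was {0,2,3}); enqueue []
  #5 pop 4: in={0,1,2,3} → {0,1,2,3} (was {}); enqueue []
  #6 pop 5: in={0,1,2,3} → {0,2} (was {}); enqueue [1,3]
  #7 pop 0: in={0,1,2,3} → {2} (no change)
  #8 pop 1: in={0,2} → {0,3} (no change)
  #9 pop 3: in={0,2,3} → {0,1,2,3} (no change)

Fixpoint:
  val[0] = {2}
  val[1] = {0,3}
  val[2] = {0,2}
  val[3] = {0,1,2,3}
  val[4] = {0,1,2,3}
  val[5] = {0,2}

no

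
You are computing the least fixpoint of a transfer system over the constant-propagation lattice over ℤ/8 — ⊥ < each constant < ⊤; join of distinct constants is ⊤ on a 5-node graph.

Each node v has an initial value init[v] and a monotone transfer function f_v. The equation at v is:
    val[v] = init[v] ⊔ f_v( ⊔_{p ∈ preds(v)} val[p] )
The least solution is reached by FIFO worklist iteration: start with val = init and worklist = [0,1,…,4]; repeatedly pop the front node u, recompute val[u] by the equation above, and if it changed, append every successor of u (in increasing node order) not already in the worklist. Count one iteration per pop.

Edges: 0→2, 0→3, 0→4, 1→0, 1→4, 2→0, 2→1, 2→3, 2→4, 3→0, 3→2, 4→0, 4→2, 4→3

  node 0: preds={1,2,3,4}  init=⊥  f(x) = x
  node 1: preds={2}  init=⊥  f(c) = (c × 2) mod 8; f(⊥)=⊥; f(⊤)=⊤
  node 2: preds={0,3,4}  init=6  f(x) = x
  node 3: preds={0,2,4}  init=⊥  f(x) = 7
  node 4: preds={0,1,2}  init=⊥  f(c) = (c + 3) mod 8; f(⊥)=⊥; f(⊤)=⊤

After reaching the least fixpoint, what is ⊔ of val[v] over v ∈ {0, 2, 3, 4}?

Worklist (13 pops):
  #1 pop 0: in=6 → 6 (was ⊥); enqueue []
  #2 pop 1: in=6 → 4 (was ⊥); enqueue [0]
  #3 pop 2: in=6 → 6 (no change)
  #4 pop 3: in=6 → 7 (was ⊥); enqueue [2]
  #5 pop 4: in=⊤ → ⊤ (was ⊥); enqueue [3]
  #6 pop 0: in=⊤ → ⊤ (was 6); enqueue [4]
  #7 pop 2: in=⊤ → ⊤ (was 6); enqueue [0,1]
  #8 pop 3: in=⊤ → 7 (no change)
  #9 pop 4: in=⊤ → ⊤ (no change)
  #10 pop 0: in=⊤ → ⊤ (no change)
  #11 pop 1: in=⊤ → ⊤ (was 4); enqueue [0,4]
  #12 pop 0: in=⊤ → ⊤ (no change)
  #13 pop 4: in=⊤ → ⊤ (no change)

Fixpoint:
  val[0] = ⊤
  val[1] = ⊤
  val[2] = ⊤
  val[3] = 7
  val[4] = ⊤

⊤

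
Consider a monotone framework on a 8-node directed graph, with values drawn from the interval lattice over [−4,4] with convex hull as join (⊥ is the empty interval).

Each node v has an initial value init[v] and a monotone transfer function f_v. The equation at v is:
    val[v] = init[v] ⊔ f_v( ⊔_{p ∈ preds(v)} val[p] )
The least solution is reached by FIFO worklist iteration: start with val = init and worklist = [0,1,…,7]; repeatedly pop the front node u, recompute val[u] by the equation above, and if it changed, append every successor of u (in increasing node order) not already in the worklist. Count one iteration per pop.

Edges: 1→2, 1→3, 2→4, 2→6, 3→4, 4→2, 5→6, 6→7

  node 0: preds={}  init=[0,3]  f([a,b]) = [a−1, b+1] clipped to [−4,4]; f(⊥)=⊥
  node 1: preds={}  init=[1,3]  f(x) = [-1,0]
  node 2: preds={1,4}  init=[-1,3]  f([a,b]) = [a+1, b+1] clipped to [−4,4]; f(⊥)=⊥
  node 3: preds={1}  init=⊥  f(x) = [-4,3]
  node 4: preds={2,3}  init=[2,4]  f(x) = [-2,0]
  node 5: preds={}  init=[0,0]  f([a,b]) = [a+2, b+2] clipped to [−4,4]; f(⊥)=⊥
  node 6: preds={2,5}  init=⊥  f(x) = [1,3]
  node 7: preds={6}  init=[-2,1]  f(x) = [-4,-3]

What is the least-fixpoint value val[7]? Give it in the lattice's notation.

Trace (9 dequeues):
  [1] u=0 | in ⊥ | out [0,3] | ==
  [2] u=1 | in ⊥ | out [-1,3] | prev [1,3] | push {}
  [3] u=2 | in [-1,4] | out [-1,4] | prev [-1,3] | push {}
  [4] u=3 | in [-1,3] | out [-4,3] | prev ⊥ | push {}
  [5] u=4 | in [-4,4] | out [-2,4] | prev [2,4] | push {2}
  [6] u=5 | in ⊥ | out [0,0] | ==
  [7] u=6 | in [-1,4] | out [1,3] | prev ⊥ | push {}
  [8] u=7 | in [1,3] | out [-4,1] | prev [-2,1] | push {}
  [9] u=2 | in [-2,4] | out [-1,4] | ==

Converged values:
  [0] [0,3]
  [1] [-1,3]
  [2] [-1,4]
  [3] [-4,3]
  [4] [-2,4]
  [5] [0,0]
  [6] [1,3]
  [7] [-4,1]

[-4,1]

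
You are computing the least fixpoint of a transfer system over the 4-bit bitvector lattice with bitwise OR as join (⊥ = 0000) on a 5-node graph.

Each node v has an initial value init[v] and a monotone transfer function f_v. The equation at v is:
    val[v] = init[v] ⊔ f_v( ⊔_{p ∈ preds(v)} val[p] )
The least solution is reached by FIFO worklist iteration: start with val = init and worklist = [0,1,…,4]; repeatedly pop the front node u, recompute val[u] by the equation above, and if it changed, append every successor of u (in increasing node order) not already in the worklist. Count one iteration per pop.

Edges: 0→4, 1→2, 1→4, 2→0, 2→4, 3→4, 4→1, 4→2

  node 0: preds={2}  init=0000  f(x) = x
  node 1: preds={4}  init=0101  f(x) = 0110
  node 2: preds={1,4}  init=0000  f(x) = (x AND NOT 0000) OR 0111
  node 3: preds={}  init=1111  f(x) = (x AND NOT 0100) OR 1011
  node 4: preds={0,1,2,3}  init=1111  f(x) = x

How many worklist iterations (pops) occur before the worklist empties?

Trace (7 dequeues):
  [1] u=0 | in 0000 | out 0000 | ==
  [2] u=1 | in 1111 | out 0111 | prev 0101 | push {}
  [3] u=2 | in 1111 | out 1111 | prev 0000 | push {0}
  [4] u=3 | in 0000 | out 1111 | ==
  [5] u=4 | in 1111 | out 1111 | ==
  [6] u=0 | in 1111 | out 1111 | prev 0000 | push {4}
  [7] u=4 | in 1111 | out 1111 | ==

Converged values:
  [0] 1111
  [1] 0111
  [2] 1111
  [3] 1111
  [4] 1111

7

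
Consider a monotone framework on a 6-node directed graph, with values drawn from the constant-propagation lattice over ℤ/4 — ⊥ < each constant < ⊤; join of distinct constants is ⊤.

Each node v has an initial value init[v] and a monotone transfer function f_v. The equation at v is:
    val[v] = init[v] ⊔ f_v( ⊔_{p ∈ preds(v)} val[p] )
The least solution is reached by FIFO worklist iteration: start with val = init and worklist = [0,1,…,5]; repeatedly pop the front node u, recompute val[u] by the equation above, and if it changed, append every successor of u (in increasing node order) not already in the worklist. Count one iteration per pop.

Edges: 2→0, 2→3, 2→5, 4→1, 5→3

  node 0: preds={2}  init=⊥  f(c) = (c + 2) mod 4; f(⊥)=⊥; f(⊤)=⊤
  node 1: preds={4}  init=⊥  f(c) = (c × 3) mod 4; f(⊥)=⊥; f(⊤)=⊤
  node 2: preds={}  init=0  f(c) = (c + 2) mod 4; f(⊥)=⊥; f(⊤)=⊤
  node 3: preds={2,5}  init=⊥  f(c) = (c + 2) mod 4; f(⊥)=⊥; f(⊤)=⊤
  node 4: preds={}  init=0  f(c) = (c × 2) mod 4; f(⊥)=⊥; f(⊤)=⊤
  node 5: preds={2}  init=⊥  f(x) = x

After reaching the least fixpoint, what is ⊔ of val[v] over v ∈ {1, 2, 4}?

Iteration log — 7 steps:
  step 1. node 0  ⊔preds=0  new=2  old=⊥  +wl: 
  step 2. node 1  ⊔preds=0  new=0  old=⊥  +wl: 
  step 3. node 2  ⊔preds=⊥  new=0  stable
  step 4. node 3  ⊔preds=0  new=2  old=⊥  +wl: 
  step 5. node 4  ⊔preds=⊥  new=0  stable
  step 6. node 5  ⊔preds=0  new=0  old=⊥  +wl: 3
  step 7. node 3  ⊔preds=0  new=2  stable

Least fixpoint reached:
  node 0: 2
  node 1: 0
  node 2: 0
  node 3: 2
  node 4: 0
  node 5: 0

0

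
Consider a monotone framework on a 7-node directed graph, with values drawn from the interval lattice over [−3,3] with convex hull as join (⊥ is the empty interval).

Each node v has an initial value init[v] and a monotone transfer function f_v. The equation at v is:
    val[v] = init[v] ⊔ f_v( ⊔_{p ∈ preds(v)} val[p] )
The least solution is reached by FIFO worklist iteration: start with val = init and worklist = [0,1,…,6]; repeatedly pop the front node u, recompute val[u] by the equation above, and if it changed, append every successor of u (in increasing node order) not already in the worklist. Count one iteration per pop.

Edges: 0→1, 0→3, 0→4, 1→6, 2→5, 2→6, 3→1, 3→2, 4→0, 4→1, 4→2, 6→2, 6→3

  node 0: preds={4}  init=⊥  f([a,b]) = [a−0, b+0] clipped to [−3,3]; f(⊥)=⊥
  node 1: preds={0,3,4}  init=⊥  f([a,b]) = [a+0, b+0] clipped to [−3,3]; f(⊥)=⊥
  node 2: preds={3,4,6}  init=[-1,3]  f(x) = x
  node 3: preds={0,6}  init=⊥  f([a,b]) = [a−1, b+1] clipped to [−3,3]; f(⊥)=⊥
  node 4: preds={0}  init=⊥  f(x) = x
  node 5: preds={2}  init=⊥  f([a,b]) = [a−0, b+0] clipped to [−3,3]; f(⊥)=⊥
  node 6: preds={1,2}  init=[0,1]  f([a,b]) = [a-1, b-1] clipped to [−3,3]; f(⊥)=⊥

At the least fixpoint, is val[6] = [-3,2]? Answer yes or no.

Iteration log — 17 steps:
  step 1. node 0  ⊔preds=⊥  new=⊥  stable
  step 2. node 1  ⊔preds=⊥  new=⊥  stable
  step 3. node 2  ⊔preds=[0,1]  new=[-1,3]  stable
  step 4. node 3  ⊔preds=[0,1]  new=[-1,2]  old=⊥  +wl: 1,2
  step 5. node 4  ⊔preds=⊥  new=⊥  stable
  step 6. node 5  ⊔preds=[-1,3]  new=[-1,3]  old=⊥  +wl: 
  step 7. node 6  ⊔preds=[-1,3]  new=[-2,2]  old=[0,1]  +wl: 3
  step 8. node 1  ⊔preds=[-1,2]  new=[-1,2]  old=⊥  +wl: 6
  step 9. node 2  ⊔preds=[-2,2]  new=[-2,3]  old=[-1,3]  +wl: 5
  step 10. node 3  ⊔preds=[-2,2]  new=[-3,3]  old=[-1,2]  +wl: 1,2
  step 11. node 6  ⊔preds=[-2,3]  new=[-3,2]  old=[-2,2]  +wl: 3
  step 12. node 5  ⊔preds=[-2,3]  new=[-2,3]  old=[-1,3]  +wl: 
  step 13. node 1  ⊔preds=[-3,3]  new=[-3,3]  old=[-1,2]  +wl: 6
  step 14. node 2  ⊔preds=[-3,3]  new=[-3,3]  old=[-2,3]  +wl: 5
  step 15. node 3  ⊔preds=[-3,2]  new=[-3,3]  stable
  step 16. node 6  ⊔preds=[-3,3]  new=[-3,2]  stable
  step 17. node 5  ⊔preds=[-3,3]  new=[-3,3]  old=[-2,3]  +wl: 

Least fixpoint reached:
  node 0: ⊥
  node 1: [-3,3]
  node 2: [-3,3]
  node 3: [-3,3]
  node 4: ⊥
  node 5: [-3,3]
  node 6: [-3,2]

yes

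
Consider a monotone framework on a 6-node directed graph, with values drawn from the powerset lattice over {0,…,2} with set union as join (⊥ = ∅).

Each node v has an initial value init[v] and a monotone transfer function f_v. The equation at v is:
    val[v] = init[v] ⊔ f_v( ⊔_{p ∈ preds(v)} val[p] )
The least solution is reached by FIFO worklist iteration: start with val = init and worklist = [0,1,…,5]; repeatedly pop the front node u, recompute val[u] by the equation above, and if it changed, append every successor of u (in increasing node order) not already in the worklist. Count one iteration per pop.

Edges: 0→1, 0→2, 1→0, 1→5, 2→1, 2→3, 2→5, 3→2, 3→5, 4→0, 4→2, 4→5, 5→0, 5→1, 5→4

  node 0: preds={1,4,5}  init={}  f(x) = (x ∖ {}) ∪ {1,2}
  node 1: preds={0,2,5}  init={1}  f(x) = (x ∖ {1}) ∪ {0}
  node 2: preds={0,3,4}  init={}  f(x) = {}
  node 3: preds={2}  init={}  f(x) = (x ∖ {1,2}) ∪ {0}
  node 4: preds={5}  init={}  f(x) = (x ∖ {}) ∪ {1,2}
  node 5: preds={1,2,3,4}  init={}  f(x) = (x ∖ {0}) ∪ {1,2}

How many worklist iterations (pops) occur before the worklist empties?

Worklist (10 pops):
  #1 pop 0: in={1} → {1,2} (was {}); enqueue []
  #2 pop 1: in={1,2} → {0,1,2} (was {1}); enqueue [0]
  #3 pop 2: in={1,2} → {} (no change)
  #4 pop 3: in={} → {0} (was {}); enqueue [2]
  #5 pop 4: in={} → {1,2} (was {}); enqueue []
  #6 pop 5: in={0,1,2} → {1,2} (was {}); enqueue [1,4]
  #7 pop 0: in={0,1,2} → {0,1,2} (was {1,2}); enqueue []
  #8 pop 2: in={0,1,2} → {} (no change)
  #9 pop 1: in={0,1,2} → {0,1,2} (no change)
  #10 pop 4: in={1,2} → {1,2} (no change)

Fixpoint:
  val[0] = {0,1,2}
  val[1] = {0,1,2}
  val[2] = {}
  val[3] = {0}
  val[4] = {1,2}
  val[5] = {1,2}

10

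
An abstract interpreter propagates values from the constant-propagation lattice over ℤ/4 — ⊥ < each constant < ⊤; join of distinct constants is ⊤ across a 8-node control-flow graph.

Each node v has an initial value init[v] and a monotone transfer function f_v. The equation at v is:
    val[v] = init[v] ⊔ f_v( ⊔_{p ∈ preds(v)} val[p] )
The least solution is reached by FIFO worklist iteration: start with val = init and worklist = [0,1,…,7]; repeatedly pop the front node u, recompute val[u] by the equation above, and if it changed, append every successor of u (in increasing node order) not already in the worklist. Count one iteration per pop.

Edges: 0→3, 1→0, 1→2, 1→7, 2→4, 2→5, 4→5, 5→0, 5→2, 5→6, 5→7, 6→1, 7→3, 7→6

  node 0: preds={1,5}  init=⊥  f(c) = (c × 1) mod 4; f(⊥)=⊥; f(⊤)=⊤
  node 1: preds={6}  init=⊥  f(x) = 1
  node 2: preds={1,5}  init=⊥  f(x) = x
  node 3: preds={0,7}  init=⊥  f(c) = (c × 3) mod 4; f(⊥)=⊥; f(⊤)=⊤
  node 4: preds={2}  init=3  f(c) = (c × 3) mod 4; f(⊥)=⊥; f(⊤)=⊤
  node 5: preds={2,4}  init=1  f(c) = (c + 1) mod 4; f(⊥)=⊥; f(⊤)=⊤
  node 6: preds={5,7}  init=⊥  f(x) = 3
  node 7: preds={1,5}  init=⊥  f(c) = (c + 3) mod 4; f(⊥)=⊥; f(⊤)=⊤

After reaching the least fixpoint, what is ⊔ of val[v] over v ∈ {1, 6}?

⊤

Worklist (15 pops):
  #1 pop 0: in=1 → 1 (was ⊥); enqueue []
  #2 pop 1: in=⊥ → 1 (was ⊥); enqueue [0]
  #3 pop 2: in=1 → 1 (was ⊥); enqueue []
  #4 pop 3: in=1 → 3 (was ⊥); enqueue []
  #5 pop 4: in=1 → 3 (no change)
  #6 pop 5: in=⊤ → ⊤ (was 1); enqueue [2]
  #7 pop 6: in=⊤ → 3 (was ⊥); enqueue [1]
  #8 pop 7: in=⊤ → ⊤ (was ⊥); enqueue [3,6]
  #9 pop 0: in=⊤ → ⊤ (was 1); enqueue []
  #10 pop 2: in=⊤ → ⊤ (was 1); enqueue [4,5]
  #11 pop 1: in=3 → 1 (no change)
  #12 pop 3: in=⊤ → ⊤ (was 3); enqueue []
  #13 pop 6: in=⊤ → 3 (no change)
  #14 pop 4: in=⊤ → ⊤ (was 3); enqueue []
  #15 pop 5: in=⊤ → ⊤ (no change)

Fixpoint:
  val[0] = ⊤
  val[1] = 1
  val[2] = ⊤
  val[3] = ⊤
  val[4] = ⊤
  val[5] = ⊤
  val[6] = 3
  val[7] = ⊤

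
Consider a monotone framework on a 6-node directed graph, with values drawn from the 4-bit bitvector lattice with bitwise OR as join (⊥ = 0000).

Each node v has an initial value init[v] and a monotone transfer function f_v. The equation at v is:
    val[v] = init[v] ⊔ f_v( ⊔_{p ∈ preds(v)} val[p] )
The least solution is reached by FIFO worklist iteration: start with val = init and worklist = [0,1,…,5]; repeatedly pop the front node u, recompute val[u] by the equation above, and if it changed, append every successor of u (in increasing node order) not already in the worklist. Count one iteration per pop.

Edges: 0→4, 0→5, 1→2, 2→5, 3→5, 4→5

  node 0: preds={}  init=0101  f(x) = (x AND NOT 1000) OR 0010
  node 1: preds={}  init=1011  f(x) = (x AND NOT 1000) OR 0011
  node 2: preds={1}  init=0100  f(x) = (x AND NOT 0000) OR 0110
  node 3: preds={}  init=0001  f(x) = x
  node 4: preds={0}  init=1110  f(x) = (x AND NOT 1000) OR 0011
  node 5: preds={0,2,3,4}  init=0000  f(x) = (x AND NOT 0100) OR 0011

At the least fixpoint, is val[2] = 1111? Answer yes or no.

Iteration log — 6 steps:
  step 1. node 0  ⊔preds=0000  new=0111  old=0101  +wl: 
  step 2. node 1  ⊔preds=0000  new=1011  stable
  step 3. node 2  ⊔preds=1011  new=1111  old=0100  +wl: 
  step 4. node 3  ⊔preds=0000  new=0001  stable
  step 5. node 4  ⊔preds=0111  new=1111  old=1110  +wl: 
  step 6. node 5  ⊔preds=1111  new=1011  old=0000  +wl: 

Least fixpoint reached:
  node 0: 0111
  node 1: 1011
  node 2: 1111
  node 3: 0001
  node 4: 1111
  node 5: 1011

yes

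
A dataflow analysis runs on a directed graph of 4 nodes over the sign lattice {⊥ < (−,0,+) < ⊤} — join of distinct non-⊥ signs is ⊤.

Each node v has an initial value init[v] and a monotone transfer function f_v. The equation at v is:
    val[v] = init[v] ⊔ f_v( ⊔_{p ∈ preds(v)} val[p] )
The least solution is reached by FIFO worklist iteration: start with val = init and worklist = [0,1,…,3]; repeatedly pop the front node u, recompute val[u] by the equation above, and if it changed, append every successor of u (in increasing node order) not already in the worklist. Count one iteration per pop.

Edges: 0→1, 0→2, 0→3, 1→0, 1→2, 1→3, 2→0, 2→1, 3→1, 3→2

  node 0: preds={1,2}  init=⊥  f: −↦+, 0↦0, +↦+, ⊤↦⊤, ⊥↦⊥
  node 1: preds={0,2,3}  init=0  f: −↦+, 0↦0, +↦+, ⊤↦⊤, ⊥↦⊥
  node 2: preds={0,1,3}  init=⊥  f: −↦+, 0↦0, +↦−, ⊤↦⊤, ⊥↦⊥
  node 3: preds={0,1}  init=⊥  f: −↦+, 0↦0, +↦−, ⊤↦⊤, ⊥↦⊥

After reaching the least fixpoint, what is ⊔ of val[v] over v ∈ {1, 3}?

Trace (7 dequeues):
  [1] u=0 | in 0 | out 0 | prev ⊥ | push {}
  [2] u=1 | in 0 | out 0 | ==
  [3] u=2 | in 0 | out 0 | prev ⊥ | push {0,1}
  [4] u=3 | in 0 | out 0 | prev ⊥ | push {2}
  [5] u=0 | in 0 | out 0 | ==
  [6] u=1 | in 0 | out 0 | ==
  [7] u=2 | in 0 | out 0 | ==

Converged values:
  [0] 0
  [1] 0
  [2] 0
  [3] 0

0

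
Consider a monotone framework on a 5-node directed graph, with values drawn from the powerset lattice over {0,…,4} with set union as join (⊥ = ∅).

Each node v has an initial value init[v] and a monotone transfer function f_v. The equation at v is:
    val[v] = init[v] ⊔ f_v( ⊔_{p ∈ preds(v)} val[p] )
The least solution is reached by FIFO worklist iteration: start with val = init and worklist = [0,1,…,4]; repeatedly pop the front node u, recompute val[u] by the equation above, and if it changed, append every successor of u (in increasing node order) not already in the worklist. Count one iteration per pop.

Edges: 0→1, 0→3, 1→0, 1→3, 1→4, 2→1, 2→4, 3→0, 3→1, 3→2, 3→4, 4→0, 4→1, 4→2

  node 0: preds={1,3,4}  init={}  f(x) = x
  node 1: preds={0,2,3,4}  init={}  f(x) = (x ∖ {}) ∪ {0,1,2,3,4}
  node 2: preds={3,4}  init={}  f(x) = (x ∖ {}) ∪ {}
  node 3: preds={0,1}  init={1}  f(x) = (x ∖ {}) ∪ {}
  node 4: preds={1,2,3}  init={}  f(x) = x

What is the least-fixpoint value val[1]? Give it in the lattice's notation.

{0,1,2,3,4}

Worklist (11 pops):
  #1 pop 0: in={1} → {1} (was {}); enqueue []
  #2 pop 1: in={1} → {0,1,2,3,4} (was {}); enqueue [0]
  #3 pop 2: in={1} → {1} (was {}); enqueue [1]
  #4 pop 3: in={0,1,2,3,4} → {0,1,2,3,4} (was {1}); enqueue [2]
  #5 pop 4: in={0,1,2,3,4} → {0,1,2,3,4} (was {}); enqueue []
  #6 pop 0: in={0,1,2,3,4} → {0,1,2,3,4} (was {1}); enqueue [3]
  #7 pop 1: in={0,1,2,3,4} → {0,1,2,3,4} (no change)
  #8 pop 2: in={0,1,2,3,4} → {0,1,2,3,4} (was {1}); enqueue [1,4]
  #9 pop 3: in={0,1,2,3,4} → {0,1,2,3,4} (no change)
  #10 pop 1: in={0,1,2,3,4} → {0,1,2,3,4} (no change)
  #11 pop 4: in={0,1,2,3,4} → {0,1,2,3,4} (no change)

Fixpoint:
  val[0] = {0,1,2,3,4}
  val[1] = {0,1,2,3,4}
  val[2] = {0,1,2,3,4}
  val[3] = {0,1,2,3,4}
  val[4] = {0,1,2,3,4}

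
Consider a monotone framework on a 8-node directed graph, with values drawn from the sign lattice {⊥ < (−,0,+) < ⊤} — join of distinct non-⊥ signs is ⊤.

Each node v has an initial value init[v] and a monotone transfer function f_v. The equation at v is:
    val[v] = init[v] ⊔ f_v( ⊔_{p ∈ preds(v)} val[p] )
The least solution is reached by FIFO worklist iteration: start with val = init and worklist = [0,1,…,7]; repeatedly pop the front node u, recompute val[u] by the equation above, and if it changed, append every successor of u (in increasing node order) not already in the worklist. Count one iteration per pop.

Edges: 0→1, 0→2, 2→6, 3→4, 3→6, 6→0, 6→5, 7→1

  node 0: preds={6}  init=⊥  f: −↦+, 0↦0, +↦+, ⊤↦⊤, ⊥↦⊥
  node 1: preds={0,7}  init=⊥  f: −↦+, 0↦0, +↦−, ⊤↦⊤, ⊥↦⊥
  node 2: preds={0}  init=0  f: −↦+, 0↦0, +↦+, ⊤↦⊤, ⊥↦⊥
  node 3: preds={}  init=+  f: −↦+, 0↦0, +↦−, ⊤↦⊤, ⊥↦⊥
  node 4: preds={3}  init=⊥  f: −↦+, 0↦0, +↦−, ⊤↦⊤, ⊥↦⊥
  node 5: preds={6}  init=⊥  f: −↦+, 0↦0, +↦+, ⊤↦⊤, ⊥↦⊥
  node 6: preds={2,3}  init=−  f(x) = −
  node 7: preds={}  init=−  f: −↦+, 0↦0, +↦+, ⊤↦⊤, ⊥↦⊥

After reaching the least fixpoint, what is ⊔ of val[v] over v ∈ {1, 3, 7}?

⊤

Worklist (8 pops):
  #1 pop 0: in=− → + (was ⊥); enqueue []
  #2 pop 1: in=⊤ → ⊤ (was ⊥); enqueue []
  #3 pop 2: in=+ → ⊤ (was 0); enqueue []
  #4 pop 3: in=⊥ → + (no change)
  #5 pop 4: in=+ → − (was ⊥); enqueue []
  #6 pop 5: in=− → + (was ⊥); enqueue []
  #7 pop 6: in=⊤ → − (no change)
  #8 pop 7: in=⊥ → − (no change)

Fixpoint:
  val[0] = +
  val[1] = ⊤
  val[2] = ⊤
  val[3] = +
  val[4] = −
  val[5] = +
  val[6] = −
  val[7] = −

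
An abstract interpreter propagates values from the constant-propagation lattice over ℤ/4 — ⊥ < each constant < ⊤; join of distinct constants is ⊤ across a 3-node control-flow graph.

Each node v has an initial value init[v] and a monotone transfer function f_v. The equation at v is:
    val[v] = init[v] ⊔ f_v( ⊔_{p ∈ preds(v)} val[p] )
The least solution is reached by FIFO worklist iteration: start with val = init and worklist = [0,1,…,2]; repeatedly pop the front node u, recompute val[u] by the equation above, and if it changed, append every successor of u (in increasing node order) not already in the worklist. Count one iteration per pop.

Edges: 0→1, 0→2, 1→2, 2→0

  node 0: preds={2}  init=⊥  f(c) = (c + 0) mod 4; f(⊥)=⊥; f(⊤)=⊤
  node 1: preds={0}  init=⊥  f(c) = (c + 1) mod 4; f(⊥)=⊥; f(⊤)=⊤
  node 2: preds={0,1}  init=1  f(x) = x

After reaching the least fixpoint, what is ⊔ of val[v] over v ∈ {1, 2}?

Iteration log — 6 steps:
  step 1. node 0  ⊔preds=1  new=1  old=⊥  +wl: 
  step 2. node 1  ⊔preds=1  new=2  old=⊥  +wl: 
  step 3. node 2  ⊔preds=⊤  new=⊤  old=1  +wl: 0
  step 4. node 0  ⊔preds=⊤  new=⊤  old=1  +wl: 1,2
  step 5. node 1  ⊔preds=⊤  new=⊤  old=2  +wl: 
  step 6. node 2  ⊔preds=⊤  new=⊤  stable

Least fixpoint reached:
  node 0: ⊤
  node 1: ⊤
  node 2: ⊤

⊤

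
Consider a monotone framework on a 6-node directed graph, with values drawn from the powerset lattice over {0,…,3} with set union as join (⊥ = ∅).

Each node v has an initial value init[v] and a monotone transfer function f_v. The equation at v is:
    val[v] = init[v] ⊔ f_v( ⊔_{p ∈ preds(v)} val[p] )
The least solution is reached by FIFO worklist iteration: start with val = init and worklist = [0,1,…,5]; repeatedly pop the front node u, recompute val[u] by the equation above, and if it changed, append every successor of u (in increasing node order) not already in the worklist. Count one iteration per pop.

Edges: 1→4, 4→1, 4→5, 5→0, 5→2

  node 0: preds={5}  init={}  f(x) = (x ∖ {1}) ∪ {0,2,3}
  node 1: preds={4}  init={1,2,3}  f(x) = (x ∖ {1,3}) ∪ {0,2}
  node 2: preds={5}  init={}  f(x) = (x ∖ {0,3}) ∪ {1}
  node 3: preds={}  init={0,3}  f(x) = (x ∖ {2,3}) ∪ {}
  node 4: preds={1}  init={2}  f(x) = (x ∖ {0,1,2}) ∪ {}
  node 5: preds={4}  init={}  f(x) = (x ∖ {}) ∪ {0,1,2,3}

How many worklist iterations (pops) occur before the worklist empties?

9

Iteration log — 9 steps:
  step 1. node 0  ⊔preds={}  new={0,2,3}  old={}  +wl: 
  step 2. node 1  ⊔preds={2}  new={0,1,2,3}  old={1,2,3}  +wl: 
  step 3. node 2  ⊔preds={}  new={1}  old={}  +wl: 
  step 4. node 3  ⊔preds={}  new={0,3}  stable
  step 5. node 4  ⊔preds={0,1,2,3}  new={2,3}  old={2}  +wl: 1
  step 6. node 5  ⊔preds={2,3}  new={0,1,2,3}  old={}  +wl: 0,2
  step 7. node 1  ⊔preds={2,3}  new={0,1,2,3}  stable
  step 8. node 0  ⊔preds={0,1,2,3}  new={0,2,3}  stable
  step 9. node 2  ⊔preds={0,1,2,3}  new={1,2}  old={1}  +wl: 

Least fixpoint reached:
  node 0: {0,2,3}
  node 1: {0,1,2,3}
  node 2: {1,2}
  node 3: {0,3}
  node 4: {2,3}
  node 5: {0,1,2,3}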